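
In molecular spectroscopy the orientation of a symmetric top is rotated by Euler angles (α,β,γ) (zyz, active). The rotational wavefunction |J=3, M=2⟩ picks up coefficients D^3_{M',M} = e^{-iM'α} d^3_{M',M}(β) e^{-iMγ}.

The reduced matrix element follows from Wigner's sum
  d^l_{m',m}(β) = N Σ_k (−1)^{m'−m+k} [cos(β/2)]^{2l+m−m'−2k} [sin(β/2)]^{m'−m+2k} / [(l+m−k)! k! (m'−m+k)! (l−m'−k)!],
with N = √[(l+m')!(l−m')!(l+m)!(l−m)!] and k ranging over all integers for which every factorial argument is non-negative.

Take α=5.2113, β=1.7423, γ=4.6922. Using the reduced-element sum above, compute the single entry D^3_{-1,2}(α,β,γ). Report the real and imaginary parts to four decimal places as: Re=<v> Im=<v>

D^3_{-1,2}(5.2113,1.7423,4.6922) = e^{-i·-1·5.2113}·d^3_{-1,2}(1.7423)·e^{-i·2·4.6922}. Compute d first:
With c≡cos(β/2)=0.643947 and s≡sin(β/2)=0.765070, N=[2·24·120·1]^{1/2}=75.894664
Admissible k: 3..4 (factorial args all ≥0)
  k=3: (−1)^0·75.8947/(12)·0.6439^3·0.7651^3 = +0.756283
  k=4: (−1)^1·75.8947/(24)·0.6439^1·0.7651^5 = -0.533772
d^3_{-1,2}(1.7423) = +0.756283 -0.533772 = +0.222510
D = (+0.478470-0.878104i)·(+0.222510)·(-0.999185-0.040367i) = -0.114265+0.190930i

Re=-0.1143 Im=0.1909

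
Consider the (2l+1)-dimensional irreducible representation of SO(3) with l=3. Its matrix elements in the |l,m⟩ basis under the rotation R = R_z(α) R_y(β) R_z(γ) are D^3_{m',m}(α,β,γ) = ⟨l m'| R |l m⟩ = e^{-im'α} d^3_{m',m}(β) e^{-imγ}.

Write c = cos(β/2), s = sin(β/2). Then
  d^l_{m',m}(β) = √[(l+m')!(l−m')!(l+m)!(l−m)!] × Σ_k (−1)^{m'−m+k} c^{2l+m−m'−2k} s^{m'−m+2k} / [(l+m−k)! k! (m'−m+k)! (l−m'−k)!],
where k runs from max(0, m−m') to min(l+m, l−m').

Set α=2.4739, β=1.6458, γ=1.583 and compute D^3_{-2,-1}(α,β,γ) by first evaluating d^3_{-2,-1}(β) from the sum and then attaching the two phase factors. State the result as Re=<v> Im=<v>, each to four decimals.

First d^3_{-2,-1}(β=1.6458), then the phase factors e^{-i(-2)α} and e^{-i(-1)γ}:
Half-angle: c=0.680098, s=0.733121. N=√(1·120·2·24)=75.894664
Admissible k: 1..2 (factorial args all ≥0)
  k=1: (−1)^0·75.8947/(24)·0.6801^5·0.7331^1 = +0.337313
  k=2: (−1)^1·75.8947/(12)·0.6801^3·0.7331^3 = -0.783920
d^3_{-2,-1}(1.6458) = +0.337313 -0.783920 = -0.446607
D = (+0.233243-0.972419i)·(-0.446607)·(-0.012203+0.999926i) = -0.432985-0.109460i

Re=-0.4330 Im=-0.1095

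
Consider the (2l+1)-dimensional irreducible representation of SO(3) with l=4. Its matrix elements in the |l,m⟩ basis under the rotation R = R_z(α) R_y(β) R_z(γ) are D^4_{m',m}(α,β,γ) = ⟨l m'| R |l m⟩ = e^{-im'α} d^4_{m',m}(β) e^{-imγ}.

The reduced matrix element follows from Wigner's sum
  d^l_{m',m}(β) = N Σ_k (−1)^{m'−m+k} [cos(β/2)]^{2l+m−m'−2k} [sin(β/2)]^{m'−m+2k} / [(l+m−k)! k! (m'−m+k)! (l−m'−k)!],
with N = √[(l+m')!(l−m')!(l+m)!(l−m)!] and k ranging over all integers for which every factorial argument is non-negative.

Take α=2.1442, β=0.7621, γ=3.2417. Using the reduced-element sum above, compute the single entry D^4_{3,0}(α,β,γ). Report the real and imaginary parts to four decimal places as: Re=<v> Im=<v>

D^4_{3,0}(2.1442,0.7621,3.2417) = e^{-i·3·2.1442}·d^4_{3,0}(0.7621)·e^{-i·0·3.2417}. Compute d first:
With c≡cos(β/2)=0.928275 and s≡sin(β/2)=0.371895, N=[5040·1·24·24]^{1/2}=1703.830978
k: max(0,(0)−(3))=0 … min(4+(0),4−(3))=1
  k=0: (−1)^3·1703.8310/(144)·0.9283^5·0.3719^3 = -0.419478
  k=1: (−1)^4·1703.8310/(144)·0.9283^3·0.3719^5 = +0.067328
d^4_{3,0}(0.7621) = -0.419478 +0.067328 = -0.352149
D = (+0.988858-0.148859i)·(-0.352149)·(+1.000000+0.000000i) = -0.348226+0.052421i

Re=-0.3482 Im=0.0524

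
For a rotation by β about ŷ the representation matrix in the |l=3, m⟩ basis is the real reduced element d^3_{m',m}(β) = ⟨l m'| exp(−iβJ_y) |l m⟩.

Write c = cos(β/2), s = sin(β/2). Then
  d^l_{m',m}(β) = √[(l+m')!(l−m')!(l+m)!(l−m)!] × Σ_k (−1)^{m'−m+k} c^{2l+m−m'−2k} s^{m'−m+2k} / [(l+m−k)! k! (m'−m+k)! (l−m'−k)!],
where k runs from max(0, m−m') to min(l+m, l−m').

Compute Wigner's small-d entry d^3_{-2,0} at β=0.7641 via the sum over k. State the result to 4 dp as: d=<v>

d^3_{-2,0}(β=0.7641) via Wigner's sum:
c=cos(0.7641/2)=0.927902, s=sin(0.7641/2)=0.372823; N=√[1·120·6·6]=65.726707
Admissible k: 2..3 (factorial args all ≥0)
  k=2: (−1)^0·65.7267/(12)·0.9279^4·0.3728^2 = +0.564386
  k=3: (−1)^1·65.7267/(12)·0.9279^2·0.3728^4 = -0.091113
d^3_{-2,0}(0.7641) = +0.564386 -0.091113 = +0.473273

d=0.4733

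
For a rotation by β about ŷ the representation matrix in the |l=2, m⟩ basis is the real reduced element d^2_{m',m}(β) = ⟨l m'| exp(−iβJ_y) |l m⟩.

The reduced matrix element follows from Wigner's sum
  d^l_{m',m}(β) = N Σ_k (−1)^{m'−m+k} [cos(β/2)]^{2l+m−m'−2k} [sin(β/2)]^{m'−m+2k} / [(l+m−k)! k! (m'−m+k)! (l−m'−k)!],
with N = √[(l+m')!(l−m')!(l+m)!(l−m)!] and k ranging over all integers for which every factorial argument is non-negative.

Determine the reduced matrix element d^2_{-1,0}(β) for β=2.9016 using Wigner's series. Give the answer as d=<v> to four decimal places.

d=-0.2828

d^2_{-1,0}(β=2.9016) via Wigner's sum:
c=cos(2.9016/2)=0.119709, s=sin(2.9016/2)=0.992809; N=√[1·6·2·2]=4.898979
k: max(0,(0)−(-1))=1 … min(2+(0),2−(-1))=2
  k=1: (−1)^0·4.8990/(2)·0.1197^3·0.9928^1 = +0.004172
  k=2: (−1)^1·4.8990/(2)·0.1197^1·0.9928^3 = -0.286945
d^2_{-1,0}(2.9016) = +0.004172 -0.286945 = -0.282773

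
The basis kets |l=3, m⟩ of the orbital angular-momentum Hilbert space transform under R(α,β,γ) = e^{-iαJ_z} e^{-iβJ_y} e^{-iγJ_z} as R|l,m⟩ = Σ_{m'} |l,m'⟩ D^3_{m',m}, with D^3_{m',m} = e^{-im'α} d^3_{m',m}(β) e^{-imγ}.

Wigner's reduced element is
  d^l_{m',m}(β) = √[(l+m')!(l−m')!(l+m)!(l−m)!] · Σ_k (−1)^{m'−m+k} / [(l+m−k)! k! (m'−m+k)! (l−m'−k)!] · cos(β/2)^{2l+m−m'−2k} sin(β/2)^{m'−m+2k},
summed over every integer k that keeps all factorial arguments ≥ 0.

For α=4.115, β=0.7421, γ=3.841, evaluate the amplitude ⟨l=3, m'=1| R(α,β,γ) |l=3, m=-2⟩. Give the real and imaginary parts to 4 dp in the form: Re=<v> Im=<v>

Re=0.2055 Im=0.0931

D^3_{1,-2}(4.115,0.7421,3.841) = e^{-i·1·4.115}·d^3_{1,-2}(0.7421)·e^{-i·-2·3.841}. Compute d first:
Half-angle: c=0.931947, s=0.362594. N=√(24·2·1·120)=75.894664
The bounds max(0,m−m')=0 and min(l+m,l−m')=1 give 2 terms
  k=0: (−1)^3·75.8947/(12)·0.9319^3·0.3626^3 = -0.244043
  k=1: (−1)^4·75.8947/(24)·0.9319^1·0.3626^5 = +0.018471
d^3_{1,-2}(0.7421) = -0.244043 +0.018471 = -0.225572
Attach z-rotation phases: D = e^{-i(1)(4.115)}·(-0.225572)·e^{-i(-2)(3.841)} = +0.205467+0.093092i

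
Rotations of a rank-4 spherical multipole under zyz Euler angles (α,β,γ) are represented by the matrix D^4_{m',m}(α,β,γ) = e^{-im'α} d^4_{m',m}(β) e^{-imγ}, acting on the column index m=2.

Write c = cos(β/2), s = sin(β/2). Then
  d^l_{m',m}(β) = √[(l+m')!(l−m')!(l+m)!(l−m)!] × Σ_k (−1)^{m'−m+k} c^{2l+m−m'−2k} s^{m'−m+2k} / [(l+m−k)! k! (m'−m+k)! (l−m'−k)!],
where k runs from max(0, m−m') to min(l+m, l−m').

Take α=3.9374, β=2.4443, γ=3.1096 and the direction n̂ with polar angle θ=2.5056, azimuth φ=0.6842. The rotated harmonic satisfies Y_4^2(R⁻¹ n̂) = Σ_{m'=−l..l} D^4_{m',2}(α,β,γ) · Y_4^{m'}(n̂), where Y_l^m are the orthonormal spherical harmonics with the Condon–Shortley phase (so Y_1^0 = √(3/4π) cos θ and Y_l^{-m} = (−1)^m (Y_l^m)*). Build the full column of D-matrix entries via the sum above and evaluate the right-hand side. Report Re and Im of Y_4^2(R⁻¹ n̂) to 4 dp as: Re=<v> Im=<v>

Need the full column D^4_{m',2} for m'=−4..4 at α=3.9374, β=2.4443, γ=3.1096.
cos(β/2)=0.341626, sin(β/2)=0.939836
d^4_{-4,2}: single k=6 term ⇒ +0.425592;  D = -0.423220-0.044868i
d^4_{-3,2}: k∈[5..6] ⇒ +0.328169 -0.827903 = -0.499734;  D = -0.385359+0.318170i
d^4_{-2,2}: k∈[4..6] ⇒ +0.159405 -0.965151 +0.608719 = -0.197027;  D = +0.016689-0.196319i
d^4_{-1,2}: k∈[3..5] ⇒ +0.054629 -0.620182 +0.938754 = +0.373201;  D = -0.243549-0.282777i
d^4_{0,2}: k∈[2..4] ⇒ +0.013321 -0.268845 +0.763019 = +0.507495;  D = +0.506457+0.032450i
d^4_{1,2}: k∈[1..3] ⇒ +0.002165 -0.081944 +0.413455 = +0.333676;  D = -0.248241+0.222971i
d^4_{2,2}: k∈[0..2] ⇒ +0.000186 -0.016850 +0.159405 = +0.142741;  D = +0.006160-0.142608i
d^4_{3,2}: k∈[0..1] ⇒ -0.001910 +0.043361 = +0.041451;  D = +0.028335+0.030254i
d^4_{4,2}: single k=0 term ⇒ +0.007430;  D = -0.007428-0.000166i
Y_4^{m'}(θ=2.5056,φ=0.6842) and Σ D·Y over m':
  (-0.4232-0.0449i)·(-0.0506-0.0217i)  (-0.3854+0.3182i)·(+0.0978+0.1870i)  (+0.0167-0.1963i)·(+0.0838-0.4082i)  (-0.2435-0.2828i)·(-0.2681+0.2187i)  (+0.5065+0.0325i)·(-0.1857+0.0000i)  (-0.2482+0.2230i)·(+0.2681+0.2187i)  (+0.0062-0.1426i)·(+0.0838+0.4082i)  (+0.0283+0.0303i)·(-0.0978+0.1870i)  (-0.0074-0.0002i)·(-0.0506+0.0217i)
Y_4^2(R⁻¹ n̂) = -0.187024-0.037971i

Re=-0.1870 Im=-0.0380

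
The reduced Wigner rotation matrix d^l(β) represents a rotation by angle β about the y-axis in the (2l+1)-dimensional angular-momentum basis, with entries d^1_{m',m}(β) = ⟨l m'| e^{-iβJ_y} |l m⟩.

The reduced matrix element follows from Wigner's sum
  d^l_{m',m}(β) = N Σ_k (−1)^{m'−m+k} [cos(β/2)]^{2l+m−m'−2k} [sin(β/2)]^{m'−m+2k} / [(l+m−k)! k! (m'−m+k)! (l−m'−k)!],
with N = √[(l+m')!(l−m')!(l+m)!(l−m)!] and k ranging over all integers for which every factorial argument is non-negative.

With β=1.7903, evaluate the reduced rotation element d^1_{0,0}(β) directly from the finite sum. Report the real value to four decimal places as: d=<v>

d=-0.2177

d^1_{0,0}(β=1.7903) via Wigner's sum:
c=cos(1.7903/2)=0.625402, s=sin(1.7903/2)=0.780303; N=√[1·1·1·1]=1.000000
Admissible k: 0..1 (factorial args all ≥0)
  k=0: (−1)^0·1.0000/(1)·0.6254^2·0.7803^0 = +0.391127
  k=1: (−1)^1·1.0000/(1)·0.6254^0·0.7803^2 = -0.608873
d^1_{0,0}(1.7903) = +0.391127 -0.608873 = -0.217745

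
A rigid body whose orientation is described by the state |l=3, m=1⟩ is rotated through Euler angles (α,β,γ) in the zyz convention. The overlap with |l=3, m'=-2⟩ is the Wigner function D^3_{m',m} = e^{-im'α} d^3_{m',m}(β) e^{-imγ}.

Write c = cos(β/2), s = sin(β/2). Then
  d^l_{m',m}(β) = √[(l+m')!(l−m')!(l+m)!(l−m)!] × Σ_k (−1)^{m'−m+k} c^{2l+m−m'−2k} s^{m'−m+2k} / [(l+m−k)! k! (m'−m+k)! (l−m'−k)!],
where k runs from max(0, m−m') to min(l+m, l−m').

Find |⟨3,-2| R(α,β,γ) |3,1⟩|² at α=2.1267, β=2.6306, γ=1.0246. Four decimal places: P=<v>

First d^3_{-2,1}(β=2.6306), then the phase factors e^{-i(-2)α} and e^{-i(1)γ}:
Half-angle: c=0.252726, s=0.967538. N=√(1·120·24·2)=75.894664
The bounds max(0,m−m')=3 and min(l+m,l−m')=4 give 2 terms
  k=3: (−1)^0·75.8947/(12)·0.2527^3·0.9675^3 = +0.092466
  k=4: (−1)^1·75.8947/(24)·0.2527^1·0.9675^5 = -0.677625
d^3_{-2,1}(2.6306) = +0.092466 -0.677625 = -0.585159
|D^3_{-2,1}|² = |d^3_{-2,1}(β)|² = (-0.585159)² = 0.342411 (the z-rotation phases have unit modulus)

P=0.3424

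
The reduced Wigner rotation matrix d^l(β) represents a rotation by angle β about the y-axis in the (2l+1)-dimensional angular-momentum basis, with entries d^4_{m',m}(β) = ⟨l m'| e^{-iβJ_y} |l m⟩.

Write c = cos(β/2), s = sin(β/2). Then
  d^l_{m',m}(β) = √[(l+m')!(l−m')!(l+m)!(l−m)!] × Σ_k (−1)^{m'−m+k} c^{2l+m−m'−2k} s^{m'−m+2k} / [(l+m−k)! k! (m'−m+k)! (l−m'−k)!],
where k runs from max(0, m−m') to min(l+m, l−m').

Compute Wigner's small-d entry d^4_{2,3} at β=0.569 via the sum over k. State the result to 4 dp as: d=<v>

d^4_{2,3}(β=0.569) via Wigner's sum:
Half-angle: c=0.959802, s=0.280678. N=√(720·2·5040·1)=2693.993318
k∈{1,2} keeps every argument non-negative
  k=1: (−1)^0·2693.9933/(720)·0.9598^7·0.2807^1 = +0.788032
  k=2: (−1)^1·2693.9933/(240)·0.9598^5·0.2807^3 = -0.202170
d^4_{2,3}(0.569) = +0.788032 -0.202170 = +0.585862

d=0.5859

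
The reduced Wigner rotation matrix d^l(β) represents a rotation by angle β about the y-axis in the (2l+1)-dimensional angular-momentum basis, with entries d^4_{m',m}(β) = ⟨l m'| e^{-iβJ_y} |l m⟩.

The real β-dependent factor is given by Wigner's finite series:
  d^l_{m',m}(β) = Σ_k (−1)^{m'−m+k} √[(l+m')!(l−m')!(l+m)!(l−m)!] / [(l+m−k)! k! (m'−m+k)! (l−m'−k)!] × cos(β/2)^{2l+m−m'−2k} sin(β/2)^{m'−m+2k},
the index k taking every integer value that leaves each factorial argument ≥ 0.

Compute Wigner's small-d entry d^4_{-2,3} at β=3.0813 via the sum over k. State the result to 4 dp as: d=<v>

d^4_{-2,3}(β=3.0813) via Wigner's sum:
c=cos(3.0813/2)=0.030142, s=sin(3.0813/2)=0.999546; N=√[2·720·5040·1]=2693.993318
k: max(0,(3)−(-2))=5 … min(4+(3),4−(-2))=6
  k=5: (−1)^0·2693.9933/(240)·0.0301^3·0.9995^5 = +0.000307
  k=6: (−1)^1·2693.9933/(720)·0.0301^1·0.9995^7 = -0.112422
d^4_{-2,3}(3.0813) = +0.000307 -0.112422 = -0.112115

d=-0.1121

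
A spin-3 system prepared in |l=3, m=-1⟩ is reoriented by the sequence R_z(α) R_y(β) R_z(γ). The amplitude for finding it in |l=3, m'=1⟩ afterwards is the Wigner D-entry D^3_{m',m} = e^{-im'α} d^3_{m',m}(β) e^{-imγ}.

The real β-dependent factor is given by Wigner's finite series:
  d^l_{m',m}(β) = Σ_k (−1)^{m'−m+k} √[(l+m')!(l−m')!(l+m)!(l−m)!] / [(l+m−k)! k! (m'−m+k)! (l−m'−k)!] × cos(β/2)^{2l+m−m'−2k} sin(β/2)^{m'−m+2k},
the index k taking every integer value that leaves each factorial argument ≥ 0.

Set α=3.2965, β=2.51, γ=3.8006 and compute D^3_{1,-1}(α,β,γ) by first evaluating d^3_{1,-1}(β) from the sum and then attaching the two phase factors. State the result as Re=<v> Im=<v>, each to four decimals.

Re=0.1384 Im=0.0764

D^3_{1,-1}(3.2965,2.51,3.8006) = e^{-i·1·3.2965}·d^3_{1,-1}(2.51)·e^{-i·-1·3.8006}. Compute d first:
Half-angle: c=0.310574, s=0.950549. N=√(24·2·2·24)=48.000000
k∈{0,1,2} keeps every argument non-negative
  k=0: (−1)^2·48.0000/(8)·0.3106^4·0.9505^2 = +0.050438
  k=1: (−1)^3·48.0000/(6)·0.3106^2·0.9505^4 = -0.629967
  k=2: (−1)^4·48.0000/(48)·0.3106^0·0.9505^6 = +0.737646
d^3_{1,-1}(2.51) = +0.050438 -0.629967 +0.737646 = +0.158118
Attach z-rotation phases: D = e^{-i(1)(3.2965)}·(+0.158118)·e^{-i(-1)(3.8006)} = +0.138449+0.076374i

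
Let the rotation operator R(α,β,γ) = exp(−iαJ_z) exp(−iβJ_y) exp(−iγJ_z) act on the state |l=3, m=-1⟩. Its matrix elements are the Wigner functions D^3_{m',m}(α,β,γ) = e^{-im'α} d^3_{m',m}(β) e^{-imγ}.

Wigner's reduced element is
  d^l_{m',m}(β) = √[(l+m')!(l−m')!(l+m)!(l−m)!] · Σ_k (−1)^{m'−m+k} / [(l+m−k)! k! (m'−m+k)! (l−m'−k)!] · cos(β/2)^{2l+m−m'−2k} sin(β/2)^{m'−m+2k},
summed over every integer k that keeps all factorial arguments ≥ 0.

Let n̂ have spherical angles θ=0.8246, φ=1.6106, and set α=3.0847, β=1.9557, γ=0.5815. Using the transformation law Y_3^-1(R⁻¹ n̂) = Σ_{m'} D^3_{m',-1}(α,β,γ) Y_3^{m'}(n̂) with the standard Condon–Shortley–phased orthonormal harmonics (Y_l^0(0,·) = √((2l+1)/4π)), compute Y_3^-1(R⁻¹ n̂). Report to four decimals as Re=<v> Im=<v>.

Re=0.2519 Im=-0.0665

Need the full column D^3_{m',-1} for m'=−3..3 at α=3.0847, β=1.9557, γ=0.5815.
cos(β/2)=0.558807, sin(β/2)=0.829298
d^3_{-3,-1}: single k=2 term ⇒ +0.259725;  D = -0.238114-0.103725i
d^3_{-2,-1}: k∈[1..2] ⇒ +0.142896 -0.629429 = -0.486533;  D = -0.434280-0.219352i
d^3_{-1,-1}: k∈[0..2] ⇒ +0.030449 -0.536485 +0.886170 = +0.380133;  D = -0.329013-0.190398i
d^3_{0,-1}: k∈[0..2] ⇒ -0.156534 +1.034257 -0.759285 = +0.118438;  D = +0.098971+0.065055i
d^3_{1,-1}: k∈[0..2] ⇒ +0.402364 -1.181559 +0.325284 = -0.453911;  D = +0.364515+0.270488i
d^3_{2,-1}: k∈[0..1] ⇒ -0.629429 +0.693130 = +0.063701;  D = +0.048914+0.040807i
d^3_{3,-1}: single k=0 term ⇒ +0.572020;  D = -0.417690-0.390822i
Y_3^{m'}(θ=0.8246,φ=1.6106) and Σ D·Y over m':
  (-0.2381-0.1037i)·(+0.0197+0.1640i)  (-0.4343-0.2194i)·(-0.3729+0.0297i)  (-0.3290-0.1904i)·(-0.0123-0.3092i)  (+0.0990+0.0651i)·(-0.1763+0.0000i)  (+0.3645+0.2705i)·(+0.0123-0.3092i)  (+0.0489+0.0408i)·(-0.3729-0.0297i)  (-0.4177-0.3908i)·(-0.0197+0.1640i)
Y_3^-1(R⁻¹ n̂) = +0.251933-0.066471i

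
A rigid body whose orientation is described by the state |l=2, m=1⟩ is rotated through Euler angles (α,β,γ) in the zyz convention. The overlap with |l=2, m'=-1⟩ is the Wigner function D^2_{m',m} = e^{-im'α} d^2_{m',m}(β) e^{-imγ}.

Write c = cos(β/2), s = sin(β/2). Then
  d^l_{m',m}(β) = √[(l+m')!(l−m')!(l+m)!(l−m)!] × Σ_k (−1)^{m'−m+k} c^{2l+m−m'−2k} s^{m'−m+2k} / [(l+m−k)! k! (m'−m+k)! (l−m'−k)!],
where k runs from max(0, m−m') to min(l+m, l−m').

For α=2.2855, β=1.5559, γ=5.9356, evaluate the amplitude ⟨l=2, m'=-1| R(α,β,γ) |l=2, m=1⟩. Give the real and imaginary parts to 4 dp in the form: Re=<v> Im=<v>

Re=-0.4430 Im=0.2470

D^2_{-1,1}(2.2855,1.5559,5.9356) = e^{-i·-1·2.2855}·d^2_{-1,1}(1.5559)·e^{-i·1·5.9356}. Compute d first:
c=cos(1.5559/2)=0.712354, s=sin(1.5559/2)=0.701821; N=√[1·6·6·1]=6.000000
k: max(0,(1)−(-1))=2 … min(2+(1),2−(-1))=3
  k=2: (−1)^0·6.0000/(2)·0.7124^2·0.7018^2 = +0.749834
  k=3: (−1)^1·6.0000/(6)·0.7124^0·0.7018^4 = -0.242608
d^2_{-1,1}(1.5559) = +0.749834 -0.242608 = +0.507226
Phases: e^{-i·(-1)·2.2855}=-0.655394+0.755287i, e^{-i·(1)·5.9356}=+0.940198+0.340629i ⇒ D=-0.443048+0.246955i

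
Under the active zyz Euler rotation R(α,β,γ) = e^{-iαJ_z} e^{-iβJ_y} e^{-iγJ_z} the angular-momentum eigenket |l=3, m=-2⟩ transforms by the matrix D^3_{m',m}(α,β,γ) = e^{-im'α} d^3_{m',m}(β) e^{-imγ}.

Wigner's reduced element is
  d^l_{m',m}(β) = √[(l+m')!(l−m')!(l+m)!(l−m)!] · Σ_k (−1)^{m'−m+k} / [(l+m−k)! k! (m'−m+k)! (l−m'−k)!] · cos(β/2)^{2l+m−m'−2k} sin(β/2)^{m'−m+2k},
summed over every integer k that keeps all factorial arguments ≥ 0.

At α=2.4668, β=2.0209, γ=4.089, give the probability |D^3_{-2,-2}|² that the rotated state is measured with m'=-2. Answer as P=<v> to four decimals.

P=0.0695

D^3_{-2,-2}(2.4668,2.0209,4.089) = e^{-i·-2·2.4668}·d^3_{-2,-2}(2.0209)·e^{-i·-2·4.089}. Compute d first:
With c≡cos(β/2)=0.531480 and s≡sin(β/2)=0.847071, N=[1·120·1·120]^{1/2}=120.000000
k: max(0,(-2)−(-2))=0 … min(3+(-2),3−(-2))=1
  k=0: (−1)^0·120.0000/(120)·0.5315^6·0.8471^0 = +0.022538
  k=1: (−1)^1·120.0000/(24)·0.5315^4·0.8471^2 = -0.286257
d^3_{-2,-2}(2.0209) = +0.022538 -0.286257 = -0.263719
|D^3_{-2,-2}|² = |d^3_{-2,-2}(β)|² = (-0.263719)² = 0.069548 (the z-rotation phases have unit modulus)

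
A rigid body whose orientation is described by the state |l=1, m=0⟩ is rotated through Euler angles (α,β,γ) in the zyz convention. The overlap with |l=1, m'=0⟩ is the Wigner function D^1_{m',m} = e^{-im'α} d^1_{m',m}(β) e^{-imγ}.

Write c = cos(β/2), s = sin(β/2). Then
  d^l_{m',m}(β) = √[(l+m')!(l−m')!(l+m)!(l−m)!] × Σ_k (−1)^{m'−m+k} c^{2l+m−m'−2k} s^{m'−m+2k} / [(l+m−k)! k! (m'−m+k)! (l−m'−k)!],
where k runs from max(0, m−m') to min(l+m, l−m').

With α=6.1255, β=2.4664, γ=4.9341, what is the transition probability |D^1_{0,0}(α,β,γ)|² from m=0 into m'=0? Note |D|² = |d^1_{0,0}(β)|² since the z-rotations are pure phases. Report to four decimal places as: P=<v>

D^1_{0,0}(6.1255,2.4664,4.9341) = e^{-i·0·6.1255}·d^1_{0,0}(2.4664)·e^{-i·0·4.9341}. Compute d first:
Half-angle: c=0.331220, s=0.943554. N=√(1·1·1·1)=1.000000
Admissible k: 0..1 (factorial args all ≥0)
  k=0: (−1)^0·1.0000/(1)·0.3312^2·0.9436^0 = +0.109707
  k=1: (−1)^1·1.0000/(1)·0.3312^0·0.9436^2 = -0.890293
d^1_{0,0}(2.4664) = +0.109707 -0.890293 = -0.780587
|D^1_{0,0}|² = |d^1_{0,0}(β)|² = (-0.780587)² = 0.609315 (the z-rotation phases have unit modulus)

P=0.6093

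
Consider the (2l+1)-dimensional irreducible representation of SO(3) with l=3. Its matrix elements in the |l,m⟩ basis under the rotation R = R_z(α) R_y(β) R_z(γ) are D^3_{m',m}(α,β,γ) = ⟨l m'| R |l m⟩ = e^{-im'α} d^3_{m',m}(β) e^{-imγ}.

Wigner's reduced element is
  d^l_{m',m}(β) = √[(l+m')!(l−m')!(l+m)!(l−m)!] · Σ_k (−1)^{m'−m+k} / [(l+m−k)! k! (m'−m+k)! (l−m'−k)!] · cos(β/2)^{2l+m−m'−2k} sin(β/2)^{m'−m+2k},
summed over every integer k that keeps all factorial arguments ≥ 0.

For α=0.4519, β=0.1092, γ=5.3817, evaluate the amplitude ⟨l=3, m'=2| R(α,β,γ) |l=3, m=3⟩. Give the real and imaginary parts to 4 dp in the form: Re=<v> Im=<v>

Re=-0.0302 Im=0.1292

D^3_{2,3}(0.4519,0.1092,5.3817) = e^{-i·2·0.4519}·d^3_{2,3}(0.1092)·e^{-i·3·5.3817}. Compute d first:
Half-angle: c=0.998510, s=0.054573. N=√(120·1·720·1)=293.938769
Admissible k: 1..1 (factorial args all ≥0)
  k=1: (−1)^0·293.9388/(120)·0.9985^5·0.0546^1 = +0.132683
d^3_{2,3}(0.1092) = +0.132683
Phases: e^{-i·(2)·0.4519}=+0.618629-0.785683i, e^{-i·(3)·5.3817}=-0.905968+0.423347i ⇒ D=-0.030231+0.129193i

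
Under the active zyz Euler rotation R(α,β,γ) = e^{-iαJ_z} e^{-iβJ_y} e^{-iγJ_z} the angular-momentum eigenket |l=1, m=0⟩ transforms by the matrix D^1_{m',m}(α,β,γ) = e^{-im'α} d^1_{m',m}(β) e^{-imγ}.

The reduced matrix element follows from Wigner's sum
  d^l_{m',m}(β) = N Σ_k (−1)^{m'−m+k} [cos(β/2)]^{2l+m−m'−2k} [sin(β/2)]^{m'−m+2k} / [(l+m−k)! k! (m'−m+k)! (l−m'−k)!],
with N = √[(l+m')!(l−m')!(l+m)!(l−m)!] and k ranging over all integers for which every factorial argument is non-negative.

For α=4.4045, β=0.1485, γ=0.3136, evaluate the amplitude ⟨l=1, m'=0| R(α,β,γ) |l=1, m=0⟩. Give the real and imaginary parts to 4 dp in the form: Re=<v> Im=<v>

Re=0.9890 Im=0.0000

D^1_{0,0}(4.4045,0.1485,0.3136) = e^{-i·0·4.4045}·d^1_{0,0}(0.1485)·e^{-i·0·0.3136}. Compute d first:
With c≡cos(β/2)=0.997245 and s≡sin(β/2)=0.074182, N=[1·1·1·1]^{1/2}=1.000000
Admissible k: 0..1 (factorial args all ≥0)
  k=0: (−1)^0·1.0000/(1)·0.9972^2·0.0742^0 = +0.994497
  k=1: (−1)^1·1.0000/(1)·0.9972^0·0.0742^2 = -0.005503
d^1_{0,0}(0.1485) = +0.994497 -0.005503 = +0.988994
Attach z-rotation phases: D = e^{-i(0)(4.4045)}·(+0.988994)·e^{-i(0)(0.3136)} = +0.988994+0.000000i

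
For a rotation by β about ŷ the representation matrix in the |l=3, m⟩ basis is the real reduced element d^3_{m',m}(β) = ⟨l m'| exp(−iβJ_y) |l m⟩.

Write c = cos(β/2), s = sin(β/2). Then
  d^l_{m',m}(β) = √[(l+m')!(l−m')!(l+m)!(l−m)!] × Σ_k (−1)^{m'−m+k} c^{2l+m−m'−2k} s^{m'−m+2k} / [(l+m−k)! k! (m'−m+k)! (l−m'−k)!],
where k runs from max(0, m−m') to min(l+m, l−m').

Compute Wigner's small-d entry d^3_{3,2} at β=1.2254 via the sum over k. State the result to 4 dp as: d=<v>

d^3_{3,2}(β=1.2254) via Wigner's sum:
c=cos(1.2254/2)=0.818098, s=sin(1.2254/2)=0.575078; N=√[720·1·120·1]=293.938769
k: max(0,(2)−(3))=0 … min(3+(2),3−(3))=0
  k=0: (−1)^1·293.9388/(120)·0.8181^5·0.5751^1 = -0.516214
d^3_{3,2}(1.2254) = -0.516214

d=-0.5162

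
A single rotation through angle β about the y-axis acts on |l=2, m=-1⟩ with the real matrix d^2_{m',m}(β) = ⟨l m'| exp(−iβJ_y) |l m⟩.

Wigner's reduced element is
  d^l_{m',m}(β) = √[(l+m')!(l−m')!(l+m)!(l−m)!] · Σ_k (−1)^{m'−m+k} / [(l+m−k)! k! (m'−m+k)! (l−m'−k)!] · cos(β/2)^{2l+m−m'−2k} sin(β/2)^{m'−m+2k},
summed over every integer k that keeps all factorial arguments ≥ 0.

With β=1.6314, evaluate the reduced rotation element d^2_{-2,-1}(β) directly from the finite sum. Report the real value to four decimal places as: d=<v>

d=0.4689

d^2_{-2,-1}(β=1.6314) via Wigner's sum:
Half-angle: c=0.685359, s=0.728206. N=√(1·24·1·6)=12.000000
Admissible k: 1..1 (factorial args all ≥0)
  k=1: (−1)^0·12.0000/(6)·0.6854^3·0.7282^1 = +0.468854
d^2_{-2,-1}(1.6314) = +0.468854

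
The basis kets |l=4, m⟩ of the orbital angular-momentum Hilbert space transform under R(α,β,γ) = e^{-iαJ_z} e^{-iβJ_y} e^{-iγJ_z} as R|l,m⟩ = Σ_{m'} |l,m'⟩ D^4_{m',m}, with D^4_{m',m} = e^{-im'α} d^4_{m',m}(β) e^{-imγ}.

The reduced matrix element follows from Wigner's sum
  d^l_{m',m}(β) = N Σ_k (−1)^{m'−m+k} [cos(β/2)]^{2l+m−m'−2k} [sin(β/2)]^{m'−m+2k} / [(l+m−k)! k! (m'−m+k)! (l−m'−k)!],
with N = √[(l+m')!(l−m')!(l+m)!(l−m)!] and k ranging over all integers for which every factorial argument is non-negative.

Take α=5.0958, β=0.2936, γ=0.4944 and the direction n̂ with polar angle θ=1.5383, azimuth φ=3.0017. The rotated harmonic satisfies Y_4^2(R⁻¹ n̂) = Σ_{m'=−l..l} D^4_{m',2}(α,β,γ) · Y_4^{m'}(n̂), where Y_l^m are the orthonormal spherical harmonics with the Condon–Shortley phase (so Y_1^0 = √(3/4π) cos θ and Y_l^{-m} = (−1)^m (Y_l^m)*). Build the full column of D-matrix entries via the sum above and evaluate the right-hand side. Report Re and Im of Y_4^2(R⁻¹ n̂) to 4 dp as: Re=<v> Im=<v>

Need the full column D^4_{m',2} for m'=−4..4 at α=5.0958, β=0.2936, γ=0.4944.
cos(β/2)=0.989244, sin(β/2)=0.146273
d^4_{-4,2}: single k=6 term ⇒ +0.000051;  D = +0.000043+0.000026i
d^4_{-3,2}: k∈[5..6] ⇒ +0.000728 -0.000005 = +0.000722;  D = -0.000116+0.000713i
d^4_{-2,2}: k∈[4..6] ⇒ +0.006576 -0.000115 +0.000000 = +0.006461;  D = -0.006303+0.001423i
d^4_{-1,2}: k∈[3..5] ⇒ +0.041930 -0.001375 +0.000006 = +0.040561;  D = -0.023083-0.033353i
d^4_{0,2}: k∈[2..4] ⇒ +0.190227 -0.011091 +0.000091 = +0.179227;  D = +0.098520-0.149721i
d^4_{1,2}: k∈[1..3] ⇒ +0.575342 -0.062895 +0.000917 = +0.513363;  D = +0.503274+0.101278i
d^4_{2,2}: k∈[0..2] ⇒ +0.917124 -0.240620 +0.006576 = +0.683080;  D = +0.125533+0.671446i
d^4_{3,2}: k∈[0..1] ⇒ -0.507404 +0.033281 = -0.474123;  D = +0.399615-0.255148i
d^4_{4,2}: single k=0 term ⇒ +0.106104;  D = -0.086408-0.061576i
Y_4^{m'}(θ=1.5383,φ=3.0017) and Σ D·Y over m':
  (+0.0000+0.0000i)·(+0.3742+0.2344i)  (-0.0001+0.0007i)·(-0.0371-0.0165i)  (-0.0063+0.0014i)·(-0.3188-0.0916i)  (-0.0231-0.0334i)·(+0.0455+0.0064i)  (+0.0985-0.1497i)·(+0.3140+0.0000i)  (+0.5033+0.1013i)·(-0.0455+0.0064i)  (+0.1255+0.6714i)·(-0.3188+0.0916i)  (+0.3996-0.2551i)·(+0.0371-0.0165i)  (-0.0864-0.0616i)·(+0.3742-0.2344i)
Y_4^2(R⁻¹ n̂) = -0.128996-0.271367i

Re=-0.1290 Im=-0.2714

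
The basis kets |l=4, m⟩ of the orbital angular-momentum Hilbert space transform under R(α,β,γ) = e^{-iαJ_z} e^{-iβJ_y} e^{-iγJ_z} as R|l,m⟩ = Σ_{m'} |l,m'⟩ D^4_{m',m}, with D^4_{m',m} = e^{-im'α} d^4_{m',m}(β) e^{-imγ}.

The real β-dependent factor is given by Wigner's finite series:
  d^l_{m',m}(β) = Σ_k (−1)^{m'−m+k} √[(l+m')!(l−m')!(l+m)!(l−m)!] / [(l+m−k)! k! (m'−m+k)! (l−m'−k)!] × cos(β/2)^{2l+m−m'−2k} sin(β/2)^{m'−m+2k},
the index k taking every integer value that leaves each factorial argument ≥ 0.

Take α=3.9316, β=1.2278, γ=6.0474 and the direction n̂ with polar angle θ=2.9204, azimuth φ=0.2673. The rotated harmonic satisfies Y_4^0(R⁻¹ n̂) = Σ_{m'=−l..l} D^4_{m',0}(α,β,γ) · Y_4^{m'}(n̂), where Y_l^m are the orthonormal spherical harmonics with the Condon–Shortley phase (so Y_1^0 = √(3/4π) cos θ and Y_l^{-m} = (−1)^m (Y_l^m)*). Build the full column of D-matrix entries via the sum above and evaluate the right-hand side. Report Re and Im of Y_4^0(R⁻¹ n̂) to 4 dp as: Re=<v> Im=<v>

Re=-0.2539 Im=0.0000

Need the full column D^4_{m',0} for m'=−4..4 at α=3.9316, β=1.2278, γ=6.0474.
cos(β/2)=0.817408, sin(β/2)=0.576060
d^4_{-4,0}: single k=4 term ⇒ +0.411314;  D = -0.411244-0.007583i
d^4_{-3,0}: k∈[3..4] ⇒ +0.825391 -0.409937 = +0.415454;  D = +0.297804-0.289680i
d^4_{-2,0}: k∈[2..4] ⇒ +0.939049 -1.243697 +0.231635 = -0.073014;  D = +0.000673-0.073010i
d^4_{-1,0}: k∈[1..4] ⇒ +0.628135 -1.871812 +0.929651 -0.076953 = -0.390979;  D = +0.275186+0.277735i
d^4_{0,0}: k∈[0..4] ⇒ +0.199301 -1.583752 +1.769812 -0.390663 +0.012127 = +0.006825;  D = +0.006825+0.000000i
d^4_{1,0}: k∈[0..3] ⇒ -0.628135 +1.871812 -0.929651 +0.076953 = +0.390979;  D = -0.275186+0.277735i
d^4_{2,0}: k∈[0..2] ⇒ +0.939049 -1.243697 +0.231635 = -0.073014;  D = +0.000673+0.073010i
d^4_{3,0}: k∈[0..1] ⇒ -0.825391 +0.409937 = -0.415454;  D = -0.297804-0.289680i
d^4_{4,0}: single k=0 term ⇒ +0.411314;  D = -0.411244+0.007583i
Y_4^{m'}(θ=2.9204,φ=0.2673) and Σ D·Y over m':
  (-0.4112-0.0076i)·(+0.0005-0.0009i)  (+0.2978-0.2897i)·(-0.0090+0.0093i)  (+0.0007-0.0730i)·(+0.0785-0.0465i)  (+0.2752+0.2777i)·(-0.3578+0.0980i)  (+0.0068+0.0000i)·(+0.6512+0.0000i)  (-0.2752+0.2777i)·(+0.3578+0.0980i)  (+0.0007+0.0730i)·(+0.0785+0.0465i)  (-0.2978-0.2897i)·(+0.0090+0.0093i)  (-0.4112+0.0076i)·(+0.0005+0.0009i)
Y_4^0(R⁻¹ n̂) = -0.253949-0.000000i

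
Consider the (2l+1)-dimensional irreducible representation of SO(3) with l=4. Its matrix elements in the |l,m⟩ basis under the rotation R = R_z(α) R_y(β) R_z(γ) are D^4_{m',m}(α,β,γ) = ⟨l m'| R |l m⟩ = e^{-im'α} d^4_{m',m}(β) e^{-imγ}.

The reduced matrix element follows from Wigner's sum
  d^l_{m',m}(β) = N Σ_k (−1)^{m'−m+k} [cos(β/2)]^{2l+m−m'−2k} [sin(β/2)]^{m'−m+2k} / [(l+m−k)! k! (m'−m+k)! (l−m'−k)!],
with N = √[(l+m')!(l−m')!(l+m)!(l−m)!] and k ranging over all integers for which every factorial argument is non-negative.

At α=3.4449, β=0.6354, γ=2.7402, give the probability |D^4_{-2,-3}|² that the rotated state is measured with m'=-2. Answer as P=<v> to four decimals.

D^4_{-2,-3}(3.4449,0.6354,2.7402) = e^{-i·-2·3.4449}·d^4_{-2,-3}(0.6354)·e^{-i·-3·2.7402}. Compute d first:
With c≡cos(β/2)=0.949956 and s≡sin(β/2)=0.312382, N=[2·720·1·5040]^{1/2}=2693.993318
Admissible k: 0..1 (factorial args all ≥0)
  k=0: (−1)^1·2693.9933/(720)·0.9500^7·0.3124^1 = -0.815974
  k=1: (−1)^2·2693.9933/(240)·0.9500^5·0.3124^3 = +0.264706
d^4_{-2,-3}(0.6354) = -0.815974 +0.264706 = -0.551268
|D^4_{-2,-3}|² = |d^4_{-2,-3}(β)|² = (-0.551268)² = 0.303897 (the z-rotation phases have unit modulus)

P=0.3039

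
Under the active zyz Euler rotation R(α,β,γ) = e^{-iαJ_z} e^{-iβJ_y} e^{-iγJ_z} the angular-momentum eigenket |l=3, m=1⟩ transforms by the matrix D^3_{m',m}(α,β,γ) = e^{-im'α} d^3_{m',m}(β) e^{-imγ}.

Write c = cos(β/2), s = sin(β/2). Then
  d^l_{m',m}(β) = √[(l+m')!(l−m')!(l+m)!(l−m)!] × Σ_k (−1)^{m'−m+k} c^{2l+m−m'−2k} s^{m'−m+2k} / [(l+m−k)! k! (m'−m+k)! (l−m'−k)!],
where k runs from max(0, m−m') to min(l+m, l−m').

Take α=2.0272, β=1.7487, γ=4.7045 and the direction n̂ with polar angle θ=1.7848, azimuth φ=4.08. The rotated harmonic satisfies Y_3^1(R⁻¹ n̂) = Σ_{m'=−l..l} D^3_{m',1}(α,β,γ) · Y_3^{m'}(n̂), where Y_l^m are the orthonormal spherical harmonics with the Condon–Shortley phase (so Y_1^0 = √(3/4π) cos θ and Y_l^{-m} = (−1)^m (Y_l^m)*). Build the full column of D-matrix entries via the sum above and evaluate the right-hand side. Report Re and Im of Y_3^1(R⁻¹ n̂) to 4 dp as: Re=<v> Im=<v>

Re=-0.0468 Im=0.0152

Need the full column D^3_{m',1} for m'=−3..3 at α=2.0272, β=1.7487, γ=4.7045.
cos(β/2)=0.641496, sin(β/2)=0.767127
d^3_{-3,1}: single k=4 term ⇒ +0.551952;  D = +0.106244+0.541630i
d^3_{-2,1}: k∈[3..4] ⇒ +0.753724 -0.538926 = +0.214798;  D = +0.170984-0.130010i
d^3_{-1,1}: k∈[2..4] ⇒ +0.597944 -1.140107 +0.203799 = -0.338365;  D = +0.302545+0.151516i
d^3_{0,1}: k∈[1..3] ⇒ +0.288686 -1.238495 +0.590364 = -0.359445;  D = +0.002836-0.359434i
d^3_{1,1}: k∈[0..2] ⇒ +0.069689 -0.797258 +0.855081 = +0.127511;  D = +0.114899-0.055292i
d^3_{2,1}: k∈[0..1] ⇒ -0.263533 +0.753724 = +0.490191;  D = -0.385474-0.302815i
d^3_{3,1}: single k=0 term ⇒ +0.385971;  D = -0.080261+0.377534i
Y_3^{m'}(θ=1.7848,φ=4.08) and Σ D·Y over m':
  (+0.1062+0.5416i)·(+0.3688+0.1248i)  (+0.1710-0.1300i)·(+0.0624+0.1976i)  (+0.3025+0.1515i)·(+0.1446-0.1973i)  (+0.0028-0.3594i)·(+0.2199+0.0000i)  (+0.1149-0.0553i)·(-0.1446-0.1973i)  (-0.3855-0.3028i)·(+0.0624-0.1976i)  (-0.0803+0.3775i)·(-0.3688+0.1248i)
Y_3^1(R⁻¹ n̂) = -0.046759+0.015208i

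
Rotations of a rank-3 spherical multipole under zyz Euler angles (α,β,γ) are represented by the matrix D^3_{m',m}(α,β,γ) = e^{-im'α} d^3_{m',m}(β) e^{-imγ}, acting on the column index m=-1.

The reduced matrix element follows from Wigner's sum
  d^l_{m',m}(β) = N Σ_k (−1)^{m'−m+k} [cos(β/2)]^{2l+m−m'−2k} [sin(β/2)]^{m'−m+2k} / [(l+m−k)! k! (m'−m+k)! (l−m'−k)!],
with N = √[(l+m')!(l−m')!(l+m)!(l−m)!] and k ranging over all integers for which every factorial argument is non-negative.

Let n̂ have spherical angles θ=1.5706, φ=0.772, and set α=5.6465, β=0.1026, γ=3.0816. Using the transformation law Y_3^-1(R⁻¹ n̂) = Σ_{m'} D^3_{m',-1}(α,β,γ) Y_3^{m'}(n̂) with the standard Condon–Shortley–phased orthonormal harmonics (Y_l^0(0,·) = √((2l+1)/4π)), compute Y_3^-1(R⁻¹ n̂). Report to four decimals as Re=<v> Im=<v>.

Need the full column D^3_{m',-1} for m'=−3..3 at α=5.6465, β=0.1026, γ=3.0816.
cos(β/2)=0.998684, sin(β/2)=0.051278
d^3_{-3,-1}: single k=2 term ⇒ +0.010130;  D = +0.003938+0.009333i
d^3_{-2,-1}: k∈[1..2] ⇒ +0.161090 -0.000849 = +0.160241;  D = -0.037690+0.155745i
d^3_{-1,-1}: k∈[0..2] ⇒ +0.992133 -0.020925 +0.000041 = +0.971249;  D = -0.744927+0.623225i
d^3_{0,-1}: k∈[0..2] ⇒ -0.176465 +0.001396 -0.000001 = -0.175071;  D = +0.174756-0.010497i
d^3_{1,-1}: k∈[0..2] ⇒ +0.015693 -0.000055 +0.000000 = +0.015638;  D = -0.013109-0.008527i
d^3_{2,-1}: k∈[0..1] ⇒ -0.000849 +0.000001 = -0.000848;  D = +0.000297+0.000795i
d^3_{3,-1}: single k=0 term ⇒ +0.000027;  D = +0.000007-0.000026i
Y_3^{m'}(θ=1.5706,φ=0.772) and Σ D·Y over m':
  (+0.0039+0.0093i)·(-0.2829-0.3066i)  (-0.0377+0.1557i)·(+0.0000-0.0002i)  (-0.7449+0.6232i)·(-0.2316+0.2254i)  (+0.1748-0.0105i)·(-0.0002+0.0000i)  (-0.0131-0.0085i)·(+0.2316+0.2254i)  (+0.0003+0.0008i)·(+0.0000+0.0002i)  (+0.0000-0.0000i)·(+0.2829-0.3066i)
Y_3^-1(R⁻¹ n̂) = +0.032619-0.321030i

Re=0.0326 Im=-0.3210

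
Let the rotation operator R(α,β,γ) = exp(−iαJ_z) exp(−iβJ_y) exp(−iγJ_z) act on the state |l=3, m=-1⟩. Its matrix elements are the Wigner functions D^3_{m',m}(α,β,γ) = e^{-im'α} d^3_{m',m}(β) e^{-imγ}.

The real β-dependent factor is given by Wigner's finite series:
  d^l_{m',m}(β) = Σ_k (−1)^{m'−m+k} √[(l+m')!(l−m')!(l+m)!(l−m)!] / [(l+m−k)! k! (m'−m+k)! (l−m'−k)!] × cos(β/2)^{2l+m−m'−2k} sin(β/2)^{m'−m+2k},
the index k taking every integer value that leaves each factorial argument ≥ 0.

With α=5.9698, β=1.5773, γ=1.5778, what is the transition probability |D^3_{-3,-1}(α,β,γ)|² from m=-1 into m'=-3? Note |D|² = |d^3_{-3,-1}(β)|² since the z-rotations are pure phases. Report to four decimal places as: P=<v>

D^3_{-3,-1}(5.9698,1.5773,1.5778) = e^{-i·-3·5.9698}·d^3_{-3,-1}(1.5773)·e^{-i·-1·1.5778}. Compute d first:
With c≡cos(β/2)=0.704804 and s≡sin(β/2)=0.709402, N=[1·720·2·24]^{1/2}=185.903201
k∈{2} keeps every argument non-negative
  k=2: (−1)^0·185.9032/(48)·0.7048^4·0.7094^2 = +0.480954
d^3_{-3,-1}(1.5773) = +0.480954
|D^3_{-3,-1}|² = |d^3_{-3,-1}(β)|² = (+0.480954)² = 0.231317 (the z-rotation phases have unit modulus)

P=0.2313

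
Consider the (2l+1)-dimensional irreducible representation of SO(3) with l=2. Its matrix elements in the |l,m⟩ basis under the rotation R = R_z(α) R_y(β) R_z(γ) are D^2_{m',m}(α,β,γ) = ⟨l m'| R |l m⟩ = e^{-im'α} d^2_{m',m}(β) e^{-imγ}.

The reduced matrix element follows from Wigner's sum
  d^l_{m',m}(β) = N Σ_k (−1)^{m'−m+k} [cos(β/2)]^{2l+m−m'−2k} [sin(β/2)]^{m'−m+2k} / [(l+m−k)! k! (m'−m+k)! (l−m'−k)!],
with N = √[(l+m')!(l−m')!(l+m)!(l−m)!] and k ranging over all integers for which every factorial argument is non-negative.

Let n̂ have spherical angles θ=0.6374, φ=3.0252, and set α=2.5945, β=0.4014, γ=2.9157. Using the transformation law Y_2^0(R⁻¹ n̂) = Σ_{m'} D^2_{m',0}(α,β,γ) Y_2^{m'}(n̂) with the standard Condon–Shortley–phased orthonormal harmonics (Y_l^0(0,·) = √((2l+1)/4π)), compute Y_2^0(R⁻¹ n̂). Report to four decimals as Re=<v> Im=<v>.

Need the full column D^2_{m',0} for m'=−2..2 at α=2.5945, β=0.4014, γ=2.9157.
cos(β/2)=0.979927, sin(β/2)=0.199355
d^2_{-2,0}: single k=2 term ⇒ +0.093480;  D = +0.042886-0.083062i
d^2_{-1,0}: k∈[1..2] ⇒ +0.459499 -0.019017 = +0.440482;  D = -0.376189+0.229142i
d^2_{0,0}: k∈[0..2] ⇒ +0.922094 -0.152652 +0.001579 = +0.771022;  D = +0.771022+0.000000i
d^2_{1,0}: k∈[0..1] ⇒ -0.459499 +0.019017 = -0.440482;  D = +0.376189+0.229142i
d^2_{2,0}: single k=0 term ⇒ +0.093480;  D = +0.042886+0.083062i
Y_2^{m'}(θ=0.6374,φ=3.0252) and Σ D·Y over m':
  (+0.0429-0.0831i)·(+0.1331+0.0316i)  (-0.3762+0.2291i)·(-0.3670-0.0429i)  (+0.7710+0.0000i)·(+0.2957+0.0000i)  (+0.3762+0.2291i)·(+0.3670-0.0429i)  (+0.0429+0.0831i)·(+0.1331-0.0316i)
Y_2^0(R⁻¹ n̂) = +0.540413+0.000000i

Re=0.5404 Im=0.0000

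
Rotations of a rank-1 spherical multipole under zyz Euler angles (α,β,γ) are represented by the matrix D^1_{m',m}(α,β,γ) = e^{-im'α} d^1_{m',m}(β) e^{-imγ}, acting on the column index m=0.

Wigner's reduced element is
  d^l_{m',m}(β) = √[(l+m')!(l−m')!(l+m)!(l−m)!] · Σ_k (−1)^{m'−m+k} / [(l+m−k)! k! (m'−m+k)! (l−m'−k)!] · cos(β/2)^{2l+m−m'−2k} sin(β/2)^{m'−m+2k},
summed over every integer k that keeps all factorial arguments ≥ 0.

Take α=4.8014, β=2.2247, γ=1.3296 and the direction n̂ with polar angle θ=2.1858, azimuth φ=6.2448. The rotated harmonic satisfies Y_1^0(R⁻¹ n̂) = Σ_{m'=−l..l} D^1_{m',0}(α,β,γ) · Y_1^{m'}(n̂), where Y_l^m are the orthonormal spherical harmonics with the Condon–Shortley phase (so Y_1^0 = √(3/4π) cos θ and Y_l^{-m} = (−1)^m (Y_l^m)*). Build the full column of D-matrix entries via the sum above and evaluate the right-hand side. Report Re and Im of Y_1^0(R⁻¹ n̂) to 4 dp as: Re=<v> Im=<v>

Re=0.2117 Im=0.0000

Need the full column D^1_{m',0} for m'=−1..1 at α=4.8014, β=2.2247, γ=1.3296.
cos(β/2)=0.442555, sin(β/2)=0.896741
d^1_{-1,0}: single k=1 term ⇒ +0.561241;  D = +0.049891-0.559020i
d^1_{0,0}: k∈[0..1] ⇒ +0.195855 -0.804145 = -0.608289;  D = -0.608289+0.000000i
d^1_{1,0}: single k=0 term ⇒ -0.561241;  D = -0.049891-0.559020i
Y_1^{m'}(θ=2.1858,φ=6.2448) and Σ D·Y over m':
  (+0.0499-0.5590i)·(+0.2820+0.0108i)  (-0.6083+0.0000i)·(-0.2819+0.0000i)  (-0.0499-0.5590i)·(-0.2820+0.0108i)
Y_1^0(R⁻¹ n̂) = +0.211724+0.000000i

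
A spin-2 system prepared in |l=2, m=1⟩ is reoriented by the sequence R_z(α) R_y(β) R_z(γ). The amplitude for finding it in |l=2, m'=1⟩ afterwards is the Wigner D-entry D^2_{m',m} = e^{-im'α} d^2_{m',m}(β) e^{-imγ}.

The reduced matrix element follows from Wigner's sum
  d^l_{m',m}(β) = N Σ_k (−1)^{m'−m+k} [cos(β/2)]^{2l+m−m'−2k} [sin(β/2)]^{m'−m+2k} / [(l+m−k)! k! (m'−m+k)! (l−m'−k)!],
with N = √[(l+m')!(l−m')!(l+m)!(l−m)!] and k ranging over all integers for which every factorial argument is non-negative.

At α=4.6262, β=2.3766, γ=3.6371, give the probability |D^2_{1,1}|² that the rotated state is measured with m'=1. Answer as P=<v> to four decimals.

P=0.1158

First d^2_{1,1}(β=2.3766), then the phase factors e^{-i(1)α} and e^{-i(1)γ}:
Half-angle: c=0.373238, s=0.927736. N=√(6·1·6·1)=6.000000
Admissible k: 0..1 (factorial args all ≥0)
  k=0: (−1)^0·6.0000/(6)·0.3732^4·0.9277^0 = +0.019406
  k=1: (−1)^1·6.0000/(2)·0.3732^2·0.9277^2 = -0.359700
d^2_{1,1}(2.3766) = +0.019406 -0.359700 = -0.340294
|D^2_{1,1}|² = |d^2_{1,1}(β)|² = (-0.340294)² = 0.115800 (the z-rotation phases have unit modulus)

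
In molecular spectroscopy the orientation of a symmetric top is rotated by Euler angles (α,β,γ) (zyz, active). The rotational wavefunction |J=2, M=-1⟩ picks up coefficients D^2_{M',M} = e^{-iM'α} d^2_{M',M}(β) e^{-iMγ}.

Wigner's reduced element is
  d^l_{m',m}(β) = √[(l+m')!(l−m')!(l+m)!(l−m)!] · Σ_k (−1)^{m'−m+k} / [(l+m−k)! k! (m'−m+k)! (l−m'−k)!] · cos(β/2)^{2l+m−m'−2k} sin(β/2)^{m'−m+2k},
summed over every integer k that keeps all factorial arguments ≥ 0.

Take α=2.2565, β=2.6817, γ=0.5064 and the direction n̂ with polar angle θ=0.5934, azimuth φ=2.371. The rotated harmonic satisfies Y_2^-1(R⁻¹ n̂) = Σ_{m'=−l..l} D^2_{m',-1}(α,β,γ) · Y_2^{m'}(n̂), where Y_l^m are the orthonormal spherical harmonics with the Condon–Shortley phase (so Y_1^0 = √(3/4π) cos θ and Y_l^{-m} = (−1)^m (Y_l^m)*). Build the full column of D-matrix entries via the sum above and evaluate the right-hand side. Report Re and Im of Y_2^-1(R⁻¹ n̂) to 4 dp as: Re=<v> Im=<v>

Need the full column D^2_{m',-1} for m'=−2..2 at α=2.2565, β=2.6817, γ=0.5064.
cos(β/2)=0.227925, sin(β/2)=0.973679
d^2_{-2,-1}: single k=1 term ⇒ +0.023058;  D = +0.006968-0.021980i
d^2_{-1,-1}: k∈[0..1] ⇒ +0.002699 -0.147753 = -0.145055;  D = +0.134777-0.053628i
d^2_{0,-1}: k∈[0..1] ⇒ -0.028240 +0.515365 = +0.487125;  D = +0.425989+0.236271i
d^2_{1,-1}: k∈[0..1] ⇒ +0.147753 -0.898799 = -0.751046;  D = +0.133945+0.739005i
d^2_{2,-1}: single k=0 term ⇒ -0.420794;  D = +0.272941-0.320266i
Y_2^{m'}(θ=0.5934,φ=2.371) and Σ D·Y over m':
  (+0.0070-0.0220i)·(+0.0036+0.1207i)  (+0.1348-0.0536i)·(-0.2570-0.2495i)  (+0.4260+0.2363i)·(+0.3349+0.0000i)  (+0.1339+0.7390i)·(+0.2570-0.2495i)  (+0.2729-0.3203i)·(+0.0036-0.1207i)
Y_2^-1(R⁻¹ n̂) = +0.278431+0.182442i

Re=0.2784 Im=0.1824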